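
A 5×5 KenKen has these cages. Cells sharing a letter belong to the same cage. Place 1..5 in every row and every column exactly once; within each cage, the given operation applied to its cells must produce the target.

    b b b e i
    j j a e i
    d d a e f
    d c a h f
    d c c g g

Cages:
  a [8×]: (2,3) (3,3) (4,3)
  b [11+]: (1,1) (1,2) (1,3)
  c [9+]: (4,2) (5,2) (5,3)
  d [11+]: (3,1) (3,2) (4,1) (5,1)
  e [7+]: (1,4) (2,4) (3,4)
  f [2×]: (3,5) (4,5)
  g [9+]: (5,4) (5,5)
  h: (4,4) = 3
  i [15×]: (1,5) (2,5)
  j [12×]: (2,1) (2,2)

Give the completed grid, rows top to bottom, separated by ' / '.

H is a freebie, so (4,4) = 3.
Row 1 needs a 1, and only (1,4) is open for it.
Row 1 needs a 3, and only (1,5) is open for it.
3 is placed in column 5, which forces (2,5) = 5.
5 is placed in column 5; hence (5,5) = 4.
Row 5 already has 4, so (5,4) = 5.
In row 2, 1 can only go at (2,3), so (2,3) = 1.
The only place for 2 in row 2 is (2,4).
Column 4 already has 2, leaving (3,4) = 4.
4 is placed in row 3; hence (3,3) = 2.
2 is placed in row 3, so (3,5) = 1.
Cage a has product 8, which forces (4,3) = 4.
Column 5 already has 1, leaving (4,5) = 2.
2 is placed in column 3, so (5,3) = 3.
4 is placed in column 3, so (1,3) = 5.
Cage d has sum 11, leaving (4,1) = 1.
Row 4 now contains 4, leaving (4,2) = 5.
Cage d needs sum 11, which forces (5,1) = 2.
The 3 cells of cage c must have sum 9, which forces (5,2) = 1.
Column 1 already has 2, so (1,1) = 4.
The 3 cells of cage b must have sum 11, which forces (1,2) = 2.
4 is placed in column 1, which forces (2,1) = 3.
Row 2 now contains 3, so (2,2) = 4.
Cage d needs sum 11, leaving (3,1) = 5.
5 is placed in column 2, so (3,2) = 3.

4 2 5 1 3 / 3 4 1 2 5 / 5 3 2 4 1 / 1 5 4 3 2 / 2 1 3 5 4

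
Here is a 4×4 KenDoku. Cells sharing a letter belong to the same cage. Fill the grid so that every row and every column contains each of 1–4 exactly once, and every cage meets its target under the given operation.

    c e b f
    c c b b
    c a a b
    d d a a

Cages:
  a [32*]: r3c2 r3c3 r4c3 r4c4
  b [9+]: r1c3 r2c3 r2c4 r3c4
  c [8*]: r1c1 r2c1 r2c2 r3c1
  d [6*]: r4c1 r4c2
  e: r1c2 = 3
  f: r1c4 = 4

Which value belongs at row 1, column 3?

1

Cage e is a single given cell, so r1c2 = 3.
F is a freebie, leaving r1c4 = 4.
Cage c needs product 8, so r2c2 = 1.
Column 2 already has 3, so r4c2 = 2.
2 is placed in row 4, leaving r4c4 = 1.
Cage b needs sum 9, so r1c3 = 1.
Cage b has sum 9; hence r2c3 = 3.
Cage b has sum 9, which forces r2c4 = 2.
Column 2 already has 2, so r3c2 = 4.
Cage a needs product 32; hence r3c3 = 2.
Cage b has sum 9, which forces r3c4 = 3.
2 is placed in row 4, leaving r4c1 = 3.
Row 4 already has 1, so r4c3 = 4.
1 is placed in row 1, which forces r1c1 = 2.
Row 2 already has 2, which forces r2c1 = 4.
Row 3 now contains 2; hence r3c1 = 1.
The full grid is 2 3 1 4 / 4 1 3 2 / 1 4 2 3 / 3 2 4 1.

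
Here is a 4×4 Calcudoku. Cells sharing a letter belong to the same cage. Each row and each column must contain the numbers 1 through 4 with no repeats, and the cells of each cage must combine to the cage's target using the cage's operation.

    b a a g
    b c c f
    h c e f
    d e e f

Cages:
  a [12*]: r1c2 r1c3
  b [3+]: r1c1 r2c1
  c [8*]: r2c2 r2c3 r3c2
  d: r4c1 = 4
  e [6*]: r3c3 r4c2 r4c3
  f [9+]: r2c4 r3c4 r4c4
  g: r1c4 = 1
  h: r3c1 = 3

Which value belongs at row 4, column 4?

Cage g is a single given cell; hence r1c4 = 1.
Cage h is a single given cell; hence r3c1 = 3.
Cage d is given, leaving r4c1 = 4.
Row 1 now contains 1, which forces r1c1 = 2.
Cage b's pair has sum 3, leaving r2c1 = 1.
Cage c needs product 8, so r3c2 = 1.
1 is placed in row 3, leaving r3c3 = 2.
2 is placed in row 3, which forces r3c4 = 4.
Cage c needs product 8, so r2c2 = 2.
2 is placed in column 3, which forces r2c3 = 4.
2 is placed in row 2, leaving r2c4 = 3.
Cage e needs product 6, so r4c2 = 3.
The 3 cells of cage e must have product 6, so r4c3 = 1.
3 is placed in column 4, so r4c4 = 2.
Column 2 now contains 3, which forces r1c2 = 4.
Column 3 now contains 4, which forces r1c3 = 3.
Filled in: 2 4 3 1 / 1 2 4 3 / 3 1 2 4 / 4 3 1 2.

2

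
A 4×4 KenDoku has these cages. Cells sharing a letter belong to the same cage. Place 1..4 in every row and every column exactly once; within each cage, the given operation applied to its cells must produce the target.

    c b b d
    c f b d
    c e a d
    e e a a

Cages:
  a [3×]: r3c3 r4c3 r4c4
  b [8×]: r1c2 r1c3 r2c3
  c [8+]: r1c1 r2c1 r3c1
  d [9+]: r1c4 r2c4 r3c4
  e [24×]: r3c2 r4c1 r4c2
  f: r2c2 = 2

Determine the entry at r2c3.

Cage f is given, so r2c2 = 2.
The 3 cells of cage a must have product 3, which forces r3c3 = 1.
Cage a has product 3; hence r4c3 = 3.
The 3 cells of cage a must have product 3; hence r4c4 = 1.
Cage b needs product 8, so r1c2 = 1.
The 3 cells of cage b must have product 8, leaving r1c3 = 2.
Column 3 already has 1; hence r2c3 = 4.
4 is placed in row 2, so r2c4 = 3.
Cage e needs product 24, leaving r3c2 = 3.
Cage e has product 24; hence r4c1 = 2.
Row 4 now contains 3; hence r4c2 = 4.
Cage c has sum 8, which forces r1c1 = 3.
3 is placed in column 4, which forces r1c4 = 4.
Row 2 now contains 3, leaving r2c1 = 1.
Row 3 now contains 3, which forces r3c1 = 4.
Cage d has sum 9, so r3c4 = 2.
Completed grid: 3 1 2 4 / 1 2 4 3 / 4 3 1 2 / 2 4 3 1.

4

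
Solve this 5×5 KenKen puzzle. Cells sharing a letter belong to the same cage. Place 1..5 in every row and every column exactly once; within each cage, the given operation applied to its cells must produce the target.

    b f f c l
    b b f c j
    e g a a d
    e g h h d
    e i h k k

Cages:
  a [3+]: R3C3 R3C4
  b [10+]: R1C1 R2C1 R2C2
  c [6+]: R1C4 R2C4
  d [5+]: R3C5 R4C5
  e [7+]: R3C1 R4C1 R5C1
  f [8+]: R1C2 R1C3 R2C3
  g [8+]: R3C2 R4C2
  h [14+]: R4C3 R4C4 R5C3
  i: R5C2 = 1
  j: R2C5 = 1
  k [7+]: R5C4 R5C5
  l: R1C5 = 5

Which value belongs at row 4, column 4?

5

Cage l is given, which forces R1C5 = 5.
Cage j is a single given cell; hence R2C5 = 1.
Cage h has sum 14; hence R4C3 = 4.
The 3 cells of cage h must have sum 14, so R4C4 = 5.
Cage i is given, which forces R5C2 = 1.
Cage h has sum 14; hence R5C3 = 5.
Cage f has sum 8; hence R2C3 = 3.
The two cells of cage g must have sum 8; hence R3C2 = 5.
Row 4 already has 5; hence R4C2 = 3.
Row 4 already has 3, which forces R4C5 = 2.
3 is placed in column 2, which forces R1C2 = 4.
Cage f has sum 8, so R1C3 = 1.
Row 1 now contains 4, which forces R1C4 = 2.
Column 2 now contains 4, leaving R2C2 = 2.
Column 4 already has 2; hence R2C4 = 4.
1 is placed in column 3, so R3C3 = 2.
Column 4 already has 2, so R3C4 = 1.
2 is placed in column 5, so R3C5 = 3.
Row 4 now contains 2, leaving R4C1 = 1.
4 is placed in column 4, leaving R5C4 = 3.
Column 5 now contains 3; hence R5C5 = 4.
Row 1 now contains 1, so R1C1 = 3.
Row 2 now contains 2, so R2C1 = 5.
Row 3 now contains 2, which forces R3C1 = 4.
Row 5 already has 4, which forces R5C1 = 2.
The full grid is 3 4 1 2 5 / 5 2 3 4 1 / 4 5 2 1 3 / 1 3 4 5 2 / 2 1 5 3 4.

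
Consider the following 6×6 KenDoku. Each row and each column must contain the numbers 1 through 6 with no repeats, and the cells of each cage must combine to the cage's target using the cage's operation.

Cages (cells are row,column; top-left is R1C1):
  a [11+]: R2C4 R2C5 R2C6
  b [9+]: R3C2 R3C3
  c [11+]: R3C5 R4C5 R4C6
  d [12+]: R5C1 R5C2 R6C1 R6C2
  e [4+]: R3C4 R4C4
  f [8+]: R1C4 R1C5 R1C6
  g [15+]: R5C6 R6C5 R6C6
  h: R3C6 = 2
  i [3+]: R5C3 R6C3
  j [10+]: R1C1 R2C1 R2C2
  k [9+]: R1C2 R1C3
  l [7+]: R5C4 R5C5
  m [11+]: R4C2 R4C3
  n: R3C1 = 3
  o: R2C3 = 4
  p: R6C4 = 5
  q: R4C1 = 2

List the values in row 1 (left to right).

4 6 3 2 5 1

O is a freebie, which forces R2C3 = 4.
Cage n is given; hence R3C1 = 3.
Row 3 already has 3, which forces R3C4 = 1.
H is a freebie, so R3C6 = 2.
Q is a freebie, so R4C1 = 2.
1 is placed in column 4, leaving R4C4 = 3.
Cage p is a single given cell, so R6C4 = 5.
Cage b's pair has sum 9, leaving R3C2 = 4.
Cage b's pair has sum 9, which forces R3C3 = 5.
5 is placed in row 3, which forces R3C5 = 6.
Column 3 now contains 5, leaving R4C3 = 6.
Column 5 already has 6, leaving R6C5 = 4.
Cage k needs two cells with sum 9; hence R1C2 = 6.
6 is placed in column 3, which forces R1C3 = 3.
Row 4 already has 6, leaving R4C2 = 5.
Column 5 already has 4; hence R4C5 = 1.
The 3 cells of cage c must have sum 11, which forces R4C6 = 4.
The 3 cells of cage g must have sum 15, leaving R5C6 = 5.
Cage g has sum 15, so R6C6 = 6.
Cage f needs sum 8; hence R1C4 = 2.
Column 5 now contains 1, which forces R1C5 = 5.
Column 6 now contains 5, so R1C6 = 1.
Cage a needs sum 11; hence R2C4 = 6.
The 3 cells of cage a must have sum 11, so R2C5 = 2.
Column 6 already has 6, so R2C6 = 3.
The 4 cells of cage d must have sum 12, which forces R5C1 = 6.
Cage l needs two cells with sum 7, leaving R5C4 = 4.
Row 5 already has 5, which forces R5C5 = 3.
Row 6 already has 6, leaving R6C1 = 1.
1 is placed in row 6, so R6C3 = 2.
Row 1 already has 1, which forces R1C1 = 4.
6 is placed in row 2; hence R2C1 = 5.
Row 2 already has 3; hence R2C2 = 1.
Row 5 now contains 3; hence R5C2 = 2.
2 is placed in column 3, which forces R5C3 = 1.
Row 6 already has 2, which forces R6C2 = 3.
Completed grid: 4 6 3 2 5 1 / 5 1 4 6 2 3 / 3 4 5 1 6 2 / 2 5 6 3 1 4 / 6 2 1 4 3 5 / 1 3 2 5 4 6.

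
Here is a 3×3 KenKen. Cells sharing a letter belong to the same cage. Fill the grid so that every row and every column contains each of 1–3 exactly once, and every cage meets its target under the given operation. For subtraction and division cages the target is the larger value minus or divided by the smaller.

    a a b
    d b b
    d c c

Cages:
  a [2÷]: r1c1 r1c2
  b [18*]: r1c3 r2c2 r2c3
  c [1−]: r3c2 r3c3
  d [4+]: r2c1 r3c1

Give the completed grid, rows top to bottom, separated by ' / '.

Cage b has product 18, leaving r1c3 = 3.
Cage b has product 18, which forces r2c2 = 3.
Cage b has product 18, so r2c3 = 2.
Column 3 already has 2, so r3c3 = 1.
3 is placed in row 2, which forces r2c1 = 1.
1 is placed in row 3, so r3c1 = 3.
1 is placed in row 3, which forces r3c2 = 2.
1 is placed in column 1, leaving r1c1 = 2.
2 is placed in column 2, which forces r1c2 = 1.

2 1 3 / 1 3 2 / 3 2 1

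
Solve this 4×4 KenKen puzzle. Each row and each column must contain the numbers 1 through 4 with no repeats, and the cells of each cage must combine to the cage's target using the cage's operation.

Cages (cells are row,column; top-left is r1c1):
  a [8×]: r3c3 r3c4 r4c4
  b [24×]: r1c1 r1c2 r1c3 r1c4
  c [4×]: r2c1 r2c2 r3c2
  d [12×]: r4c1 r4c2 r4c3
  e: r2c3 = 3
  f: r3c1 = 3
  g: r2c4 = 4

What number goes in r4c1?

4

E is a freebie, so r2c3 = 3.
Cage g is given, which forces r2c4 = 4.
Cage f is given, which forces r3c1 = 3.
The 3 cells of cage c must have product 4, so r2c1 = 2.
4 is placed in row 2, leaving r2c2 = 1.
The 3 cells of cage c must have product 4, which forces r3c2 = 2.
Cage a needs product 8, leaving r3c3 = 4.
Row 3 already has 2, so r3c4 = 1.
Cage d has product 12, leaving r4c2 = 3.
Column 3 already has 4; hence r4c3 = 1.
1 is placed in column 4, so r4c4 = 2.
Cage b needs product 24, leaving r1c1 = 1.
3 is placed in column 2, which forces r1c2 = 4.
Column 3 now contains 1, so r1c3 = 2.
Column 4 already has 2, so r1c4 = 3.
Row 4 now contains 1, which forces r4c1 = 4.
Filled in: 1 4 2 3 / 2 1 3 4 / 3 2 4 1 / 4 3 1 2.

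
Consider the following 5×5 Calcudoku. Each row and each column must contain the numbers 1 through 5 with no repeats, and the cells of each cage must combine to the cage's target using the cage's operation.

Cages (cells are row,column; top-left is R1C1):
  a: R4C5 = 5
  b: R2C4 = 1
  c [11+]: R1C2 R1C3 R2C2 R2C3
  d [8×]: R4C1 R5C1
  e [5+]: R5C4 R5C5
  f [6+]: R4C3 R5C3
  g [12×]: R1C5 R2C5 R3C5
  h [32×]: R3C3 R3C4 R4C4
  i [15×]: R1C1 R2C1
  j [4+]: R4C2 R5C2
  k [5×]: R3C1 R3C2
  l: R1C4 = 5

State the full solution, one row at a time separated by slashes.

Cage l is a single given cell, leaving R1C4 = 5.
Cage b is a single given cell, which forces R2C4 = 1.
The 3 cells of cage h must have product 32; hence R3C3 = 4.
Cage h has product 32, which forces R3C4 = 2.
Cage h has product 32, which forces R4C4 = 4.
Cage a is given, leaving R4C5 = 5.
Column 4 now contains 4, leaving R5C4 = 3.
Row 1 now contains 5, so R1C1 = 3.
Cage i needs two cells with product 15, leaving R2C1 = 5.
5 is placed in column 1, so R3C1 = 1.
Row 3 already has 1, which forces R3C2 = 5.
Row 3 already has 1, so R3C5 = 3.
Row 4 already has 4, leaving R4C1 = 2.
The two cells of cage j must have sum 4; hence R4C2 = 3.
Cage f needs two cells with sum 6, which forces R4C3 = 1.
The two cells of cage d must have product 8, which forces R5C1 = 4.
Row 5 already has 3, leaving R5C2 = 1.
Cage f needs two cells with sum 6, which forces R5C3 = 5.
Cage e needs two cells with sum 5, so R5C5 = 2.
Cage c needs sum 11, leaving R1C2 = 4.
Column 3 now contains 1, which forces R1C3 = 2.
Cage g has product 12, so R1C5 = 1.
The 4 cells of cage c must have sum 11, leaving R2C2 = 2.
Cage c needs sum 11, so R2C3 = 3.
Column 5 now contains 3, which forces R2C5 = 4.

3 4 2 5 1 / 5 2 3 1 4 / 1 5 4 2 3 / 2 3 1 4 5 / 4 1 5 3 2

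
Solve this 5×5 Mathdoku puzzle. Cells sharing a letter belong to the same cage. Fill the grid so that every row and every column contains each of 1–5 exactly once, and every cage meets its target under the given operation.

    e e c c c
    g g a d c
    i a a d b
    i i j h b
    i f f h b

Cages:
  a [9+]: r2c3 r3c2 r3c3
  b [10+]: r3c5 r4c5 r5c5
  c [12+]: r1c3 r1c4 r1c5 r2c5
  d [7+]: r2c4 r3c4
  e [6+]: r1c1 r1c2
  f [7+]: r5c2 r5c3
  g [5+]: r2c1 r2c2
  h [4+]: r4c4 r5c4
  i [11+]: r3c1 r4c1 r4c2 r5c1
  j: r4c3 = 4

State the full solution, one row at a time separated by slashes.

Cage j is given, which forces r4c3 = 4.
Column 4 needs a 4, and only r1c4 is open for it.
Cage c has sum 12, which forces r1c3 = 3.
Cage c needs sum 12; hence r1c5 = 2.
Cage c has sum 12, leaving r2c5 = 3.
In column 2, 4 can only go at r2c2, so r2c2 = 4.
Row 2 now contains 4, so r2c1 = 1.
Column 1 now contains 1, which forces r1c1 = 5.
Cage e's pair has sum 6; hence r1c2 = 1.
Column 2 now contains 1, leaving r4c2 = 2.
Column 2 already has 2; hence r5c2 = 5.
Row 5 now contains 5, so r5c3 = 2.
2 is placed in column 3; hence r2c3 = 5.
Row 2 already has 5; hence r2c4 = 2.
The 4 cells of cage i must have sum 11, so r3c1 = 2.
Column 2 already has 2, so r3c2 = 3.
Cage a needs sum 9, so r3c3 = 1.
2 is placed in column 4, which forces r3c4 = 5.
Row 3 already has 5, so r3c5 = 4.
Row 4 already has 2; hence r4c1 = 3.
3 is placed in row 4, leaving r4c4 = 1.
Row 4 now contains 1, leaving r4c5 = 5.
Cage i needs sum 11; hence r5c1 = 4.
Column 4 now contains 1, which forces r5c4 = 3.
4 is placed in column 5; hence r5c5 = 1.

5 1 3 4 2 / 1 4 5 2 3 / 2 3 1 5 4 / 3 2 4 1 5 / 4 5 2 3 1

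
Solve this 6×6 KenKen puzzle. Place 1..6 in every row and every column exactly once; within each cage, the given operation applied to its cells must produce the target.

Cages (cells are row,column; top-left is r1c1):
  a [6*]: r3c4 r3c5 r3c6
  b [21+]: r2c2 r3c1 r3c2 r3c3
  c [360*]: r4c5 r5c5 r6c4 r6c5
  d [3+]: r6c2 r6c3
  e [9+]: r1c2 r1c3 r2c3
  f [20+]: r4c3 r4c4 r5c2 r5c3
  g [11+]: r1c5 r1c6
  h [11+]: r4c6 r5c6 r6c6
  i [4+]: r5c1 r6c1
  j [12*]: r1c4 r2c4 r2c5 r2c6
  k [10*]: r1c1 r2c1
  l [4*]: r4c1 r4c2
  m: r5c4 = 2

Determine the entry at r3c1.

6

The 4 cells of cage b must have sum 21, which forces r2c2 = 6.
M is a freebie, so r5c4 = 2.
Column 4 now contains 2, so r1c4 = 1.
Column 4 already has 1, which forces r3c4 = 3.
3 is placed in column 4, which forces r2c4 = 4.
Row 2 needs a 5, and only r2c1 is open for it.
Column 1 already has 5; hence r1c1 = 2.
In row 2, 2 can only go at r2c3, so r2c3 = 2.
Cage d's pair has sum 3, which forces r6c2 = 2.
Column 3 already has 2, leaving r6c3 = 1.
Cage i's pair has sum 4, which forces r5c1 = 1.
Row 6 now contains 1, so r6c1 = 3.
Column 1 now contains 1, which forces r4c1 = 4.
Cage l needs two cells with product 4, leaving r4c2 = 1.
1 is placed in row 4, leaving r4c6 = 2.
Column 1 already has 4, leaving r3c1 = 6.
Cage a has product 6, so r3c5 = 2.
Column 6 already has 2, which forces r3c6 = 1.
Cage j needs product 12, leaving r2c5 = 1.
Column 6 now contains 1, so r2c6 = 3.
Column 6 needs a 6, and only r1c6 is open for it.
6 is placed in row 1; hence r1c5 = 5.
Cage c needs product 360; hence r6c4 = 5.
Row 6 now contains 5; hence r6c6 = 4.
Column 4 already has 5, so r4c4 = 6.
Cage c has product 360, which forces r4c5 = 3.
Cage c has product 360, leaving r5c5 = 4.
Column 6 already has 4, which forces r5c6 = 5.
Row 6 now contains 4, so r6c5 = 6.
Row 4 already has 3, so r4c3 = 5.
Row 5 now contains 5, which forces r5c2 = 3.
4 is placed in row 5, which forces r5c3 = 6.
Column 2 now contains 3; hence r1c2 = 4.
Cage e needs sum 9, which forces r1c3 = 3.
Cage b has sum 21, so r3c2 = 5.
5 is placed in column 3, which forces r3c3 = 4.
Filled in: 2 4 3 1 5 6 / 5 6 2 4 1 3 / 6 5 4 3 2 1 / 4 1 5 6 3 2 / 1 3 6 2 4 5 / 3 2 1 5 6 4.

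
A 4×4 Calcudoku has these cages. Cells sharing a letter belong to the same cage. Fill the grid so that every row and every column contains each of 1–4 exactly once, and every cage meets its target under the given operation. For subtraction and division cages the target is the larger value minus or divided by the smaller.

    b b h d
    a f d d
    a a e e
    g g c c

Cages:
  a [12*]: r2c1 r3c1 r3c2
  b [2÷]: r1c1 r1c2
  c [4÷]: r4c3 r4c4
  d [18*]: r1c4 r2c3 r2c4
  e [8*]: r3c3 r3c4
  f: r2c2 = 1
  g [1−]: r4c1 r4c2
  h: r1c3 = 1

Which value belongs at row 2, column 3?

Cage h is a single given cell; hence r1c3 = 1.
The 3 cells of cage d must have product 18, which forces r1c4 = 3.
F is a freebie, so r2c2 = 1.
Cage d has product 18, leaving r2c3 = 3.
Cage d needs product 18, which forces r2c4 = 2.
2 is placed in column 4; hence r3c4 = 4.
Column 3 now contains 1, which forces r4c3 = 4.
Column 4 already has 4; hence r4c4 = 1.
2 is placed in row 2, which forces r2c1 = 4.
Cage a has product 12, so r3c1 = 1.
Cage a needs product 12, which forces r3c2 = 3.
Row 3 now contains 4, leaving r3c3 = 2.
Column 2 now contains 3; hence r4c2 = 2.
4 is placed in column 1, leaving r1c1 = 2.
Column 2 already has 2, leaving r1c2 = 4.
Row 4 now contains 2, so r4c1 = 3.
Filled in: 2 4 1 3 / 4 1 3 2 / 1 3 2 4 / 3 2 4 1.

3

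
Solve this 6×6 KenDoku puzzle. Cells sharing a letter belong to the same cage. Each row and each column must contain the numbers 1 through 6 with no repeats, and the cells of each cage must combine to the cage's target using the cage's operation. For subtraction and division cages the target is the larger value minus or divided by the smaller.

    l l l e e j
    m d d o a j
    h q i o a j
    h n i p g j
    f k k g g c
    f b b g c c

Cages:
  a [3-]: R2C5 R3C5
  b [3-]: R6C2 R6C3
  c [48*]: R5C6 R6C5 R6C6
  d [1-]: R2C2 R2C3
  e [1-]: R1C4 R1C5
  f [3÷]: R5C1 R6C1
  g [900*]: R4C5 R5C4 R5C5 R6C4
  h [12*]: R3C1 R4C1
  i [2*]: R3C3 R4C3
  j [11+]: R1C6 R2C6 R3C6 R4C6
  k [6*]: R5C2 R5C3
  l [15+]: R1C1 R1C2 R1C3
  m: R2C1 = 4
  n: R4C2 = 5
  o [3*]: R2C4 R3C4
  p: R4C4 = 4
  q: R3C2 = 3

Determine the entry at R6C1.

3

Cage m is given, so R2C1 = 4.
Cage q is a single given cell, leaving R3C2 = 3.
3 is placed in row 3, so R3C4 = 1.
Cage n is given, which forces R4C2 = 5.
Cage p is a single given cell, so R4C4 = 4.
Row 4 already has 5, leaving R4C5 = 6.
Column 5 already has 6, which forces R5C5 = 5.
Column 4 already has 1, which forces R2C4 = 3.
Cage a needs two cells with difference 3; hence R2C5 = 1.
Cage h's pair has product 12, leaving R3C1 = 6.
Row 3 now contains 1, so R3C3 = 2.
Cage a needs two cells with difference 3, so R3C5 = 4.
Row 3 already has 2; hence R3C6 = 5.
Cage h's pair has product 12, leaving R4C1 = 2.
Cage i's pair has product 2, so R4C3 = 1.
Row 4 now contains 1; hence R4C6 = 3.
Row 5 already has 5; hence R5C4 = 6.
Cage g has product 900, leaving R6C4 = 5.
Column 5 now contains 4; hence R6C5 = 2.
Column 1 now contains 6, so R1C1 = 5.
Column 4 already has 5, so R1C4 = 2.
Column 5 already has 2, so R1C5 = 3.
Cage j needs sum 11, so R1C6 = 1.
Cage d's pair has difference 1, leaving R2C2 = 6.
Column 3 already has 2; hence R2C3 = 5.
5 is placed in column 6, which forces R2C6 = 2.
The two cells of cage k must have product 6, leaving R5C2 = 2.
6 is placed in row 5, leaving R5C3 = 3.
Cage c has product 48, leaving R5C6 = 4.
6 is placed in column 2; hence R6C2 = 1.
Column 3 now contains 3, leaving R6C3 = 4.
Cage c needs product 48; hence R6C6 = 6.
6 is placed in column 2, which forces R1C2 = 4.
Column 3 already has 4, which forces R1C3 = 6.
Row 5 now contains 3; hence R5C1 = 1.
1 is placed in row 6, leaving R6C1 = 3.
Filled in: 5 4 6 2 3 1 / 4 6 5 3 1 2 / 6 3 2 1 4 5 / 2 5 1 4 6 3 / 1 2 3 6 5 4 / 3 1 4 5 2 6.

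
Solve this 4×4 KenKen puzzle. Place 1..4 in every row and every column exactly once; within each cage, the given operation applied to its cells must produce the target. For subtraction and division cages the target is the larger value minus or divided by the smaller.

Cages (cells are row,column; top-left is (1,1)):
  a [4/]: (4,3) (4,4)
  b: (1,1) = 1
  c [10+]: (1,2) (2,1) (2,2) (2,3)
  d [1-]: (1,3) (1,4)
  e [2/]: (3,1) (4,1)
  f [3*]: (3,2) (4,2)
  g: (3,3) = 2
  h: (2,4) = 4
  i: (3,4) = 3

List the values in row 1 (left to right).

Cage b is a single given cell, leaving (1,1) = 1.
Cage h is given; hence (2,4) = 4.
G is a freebie, which forces (3,3) = 2.
I is a freebie, so (3,4) = 3.
Column 4 now contains 4; hence (4,4) = 1.
Cage c needs sum 10; hence (1,2) = 4.
Cage d needs two cells with difference 1, which forces (1,3) = 3.
Column 4 now contains 3, so (1,4) = 2.
3 is placed in column 3; hence (2,3) = 1.
2 is placed in row 3; hence (3,1) = 4.
Row 3 now contains 3; hence (3,2) = 1.
Cage e's pair has quotient 2, which forces (4,1) = 2.
Row 4 now contains 1, so (4,2) = 3.
Row 4 now contains 1, so (4,3) = 4.
Column 1 now contains 2, leaving (2,1) = 3.
3 is placed in column 2, so (2,2) = 2.
Filled in: 1 4 3 2 / 3 2 1 4 / 4 1 2 3 / 2 3 4 1.

1 4 3 2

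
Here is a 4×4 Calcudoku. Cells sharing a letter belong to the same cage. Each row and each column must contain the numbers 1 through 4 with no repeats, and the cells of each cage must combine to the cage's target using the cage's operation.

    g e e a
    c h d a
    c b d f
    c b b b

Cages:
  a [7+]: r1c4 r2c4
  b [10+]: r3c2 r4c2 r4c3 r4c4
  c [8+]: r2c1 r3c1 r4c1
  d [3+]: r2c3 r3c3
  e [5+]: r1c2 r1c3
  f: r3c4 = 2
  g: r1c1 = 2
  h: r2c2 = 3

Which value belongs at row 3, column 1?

3

G is a freebie, which forces r1c1 = 2.
H is a freebie, which forces r2c2 = 3.
3 is placed in row 2; hence r2c4 = 4.
Cage f is given, which forces r3c4 = 2.
Column 4 now contains 4, leaving r1c4 = 3.
4 is placed in row 2; hence r2c1 = 1.
Cage d's pair has sum 3, leaving r2c3 = 2.
2 is placed in row 3, so r3c3 = 1.
Column 4 now contains 3, so r4c4 = 1.
Cage e's pair has sum 5; hence r1c2 = 1.
Column 3 now contains 1, so r1c3 = 4.
Row 3 already has 1, which forces r3c2 = 4.
The 4 cells of cage b must have sum 10, which forces r4c2 = 2.
The 4 cells of cage b must have sum 10, so r4c3 = 3.
Row 3 already has 4, so r3c1 = 3.
Row 4 now contains 3, so r4c1 = 4.
The full grid is 2 1 4 3 / 1 3 2 4 / 3 4 1 2 / 4 2 3 1.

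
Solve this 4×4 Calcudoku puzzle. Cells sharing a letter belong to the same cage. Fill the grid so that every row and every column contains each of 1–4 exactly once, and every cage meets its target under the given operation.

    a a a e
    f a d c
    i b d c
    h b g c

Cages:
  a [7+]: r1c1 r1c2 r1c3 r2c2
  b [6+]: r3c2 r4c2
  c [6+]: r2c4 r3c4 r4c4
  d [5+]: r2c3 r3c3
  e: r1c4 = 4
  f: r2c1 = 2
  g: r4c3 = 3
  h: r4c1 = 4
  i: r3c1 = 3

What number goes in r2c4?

Cage e is given, which forces r1c4 = 4.
Cage f is a single given cell, so r2c1 = 2.
Cage a needs sum 7, which forces r2c2 = 1.
Row 2 already has 1, so r2c4 = 3.
Cage i is a single given cell; hence r3c1 = 3.
H is a freebie; hence r4c1 = 4.
Row 4 now contains 4, so r4c2 = 2.
Cage g is given; hence r4c3 = 3.
2 is placed in row 4, leaving r4c4 = 1.
3 is placed in column 1, so r1c1 = 1.
2 is placed in column 2, which forces r1c2 = 3.
Cage a has sum 7, which forces r1c3 = 2.
Row 2 now contains 3, leaving r2c3 = 4.
2 is placed in column 2, so r3c2 = 4.
The two cells of cage d must have sum 5, which forces r3c3 = 1.
Column 4 now contains 1, which forces r3c4 = 2.
The full grid is 1 3 2 4 / 2 1 4 3 / 3 4 1 2 / 4 2 3 1.

3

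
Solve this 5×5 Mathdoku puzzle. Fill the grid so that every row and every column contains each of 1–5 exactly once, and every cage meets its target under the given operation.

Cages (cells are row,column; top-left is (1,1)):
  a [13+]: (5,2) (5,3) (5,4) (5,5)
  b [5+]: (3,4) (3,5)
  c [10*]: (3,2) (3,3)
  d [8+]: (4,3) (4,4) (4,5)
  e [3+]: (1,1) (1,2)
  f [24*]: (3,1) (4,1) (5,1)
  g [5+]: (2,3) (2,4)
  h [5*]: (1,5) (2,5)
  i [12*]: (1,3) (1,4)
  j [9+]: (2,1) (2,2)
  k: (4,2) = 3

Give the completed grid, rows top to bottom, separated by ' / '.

Cage k is a single given cell; hence (4,2) = 3.
Row 1 needs a 5, and only (1,5) is open for it.
Column 5 already has 5, which forces (2,5) = 1.
Column 5 now contains 1; hence (4,5) = 2.
Row 4 already has 2; hence (4,1) = 4.
4 is placed in column 1, which forces (2,1) = 5.
Cage j's pair has sum 9, so (2,2) = 4.
The only place for 1 in row 3 is (3,4).
Cage b's pair has sum 5; hence (3,5) = 4.
The 3 cells of cage d must have sum 8, so (4,3) = 1.
Column 4 now contains 1, so (4,4) = 5.
Column 5 now contains 4, leaving (5,5) = 3.
The 3 cells of cage f must have product 24, leaving (3,1) = 3.
Row 5 already has 3; hence (5,1) = 2.
Cage a has sum 13, so (5,2) = 1.
The 4 cells of cage a must have sum 13, which forces (5,3) = 5.
Row 5 already has 3, which forces (5,4) = 4.
2 is placed in column 1, so (1,1) = 1.
Column 2 already has 1, which forces (1,2) = 2.
The two cells of cage i must have product 12, so (1,3) = 4.
Column 4 now contains 4, so (1,4) = 3.
Column 4 already has 3; hence (2,4) = 2.
Cage c needs two cells with product 10, which forces (3,2) = 5.
Column 3 now contains 5, leaving (3,3) = 2.
Row 2 already has 2; hence (2,3) = 3.

1 2 4 3 5 / 5 4 3 2 1 / 3 5 2 1 4 / 4 3 1 5 2 / 2 1 5 4 3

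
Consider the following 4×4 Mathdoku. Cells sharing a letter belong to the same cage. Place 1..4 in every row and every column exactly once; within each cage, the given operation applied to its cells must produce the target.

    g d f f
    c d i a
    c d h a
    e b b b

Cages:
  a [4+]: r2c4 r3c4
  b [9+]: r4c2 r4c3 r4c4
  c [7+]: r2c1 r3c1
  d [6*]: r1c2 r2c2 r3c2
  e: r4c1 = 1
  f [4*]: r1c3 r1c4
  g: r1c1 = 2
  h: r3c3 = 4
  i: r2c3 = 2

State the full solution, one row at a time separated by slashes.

Cage g is given, leaving r1c1 = 2.
Cage i is a single given cell, so r2c3 = 2.
H is a freebie; hence r3c3 = 4.
E is a freebie, leaving r4c1 = 1.
4 is placed in column 3, so r4c3 = 3.
4 is placed in column 3, so r1c3 = 1.
The two cells of cage f must have product 4; hence r1c4 = 4.
Cage c's pair has sum 7, leaving r2c1 = 4.
4 is placed in row 3, so r3c1 = 3.
The 3 cells of cage d must have product 6, which forces r3c2 = 2.
3 is placed in row 3; hence r3c4 = 1.
Column 2 already has 2, so r4c2 = 4.
Column 4 already has 4; hence r4c4 = 2.
Row 1 already has 1, so r1c2 = 3.
The 3 cells of cage d must have product 6; hence r2c2 = 1.
1 is placed in column 4; hence r2c4 = 3.

2 3 1 4 / 4 1 2 3 / 3 2 4 1 / 1 4 3 2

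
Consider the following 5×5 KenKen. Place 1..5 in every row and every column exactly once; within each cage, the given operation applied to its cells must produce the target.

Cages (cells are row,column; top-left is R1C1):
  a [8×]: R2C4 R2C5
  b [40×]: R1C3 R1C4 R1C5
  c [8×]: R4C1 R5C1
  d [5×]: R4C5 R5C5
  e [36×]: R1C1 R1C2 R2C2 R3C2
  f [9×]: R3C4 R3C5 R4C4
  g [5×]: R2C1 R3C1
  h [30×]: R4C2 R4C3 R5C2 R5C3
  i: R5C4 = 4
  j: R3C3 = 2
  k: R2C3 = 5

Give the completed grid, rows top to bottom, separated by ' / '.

The 4 cells of cage e must have product 36; hence R1C1 = 3.
Cage k is given, so R2C3 = 5.
Cage j is given; hence R3C3 = 2.
The 3 cells of cage f must have product 9, leaving R3C4 = 1.
Cage f needs product 9, which forces R3C5 = 3.
Cage f needs product 9; hence R4C4 = 3.
I is a freebie, which forces R5C4 = 4.
Cage e has product 36, leaving R1C2 = 1.
Column 3 now contains 2, leaving R1C3 = 4.
Row 2 now contains 5, which forces R2C1 = 1.
Cage e needs product 36, which forces R2C2 = 3.
4 is placed in column 4, leaving R2C4 = 2.
Cage a's pair has product 8, so R2C5 = 4.
Row 3 already has 1, so R3C1 = 5.
3 is placed in row 3, leaving R3C2 = 4.
The two cells of cage c must have product 8; hence R4C1 = 4.
3 is placed in row 4; hence R4C3 = 1.
1 is placed in row 4, which forces R4C5 = 5.
Row 5 now contains 4, which forces R5C1 = 2.
Row 5 now contains 2, which forces R5C2 = 5.
Cage h needs product 30; hence R5C3 = 3.
Column 5 now contains 5, leaving R5C5 = 1.
2 is placed in column 4, so R1C4 = 5.
Column 5 now contains 5, so R1C5 = 2.
Row 4 now contains 5, so R4C2 = 2.

3 1 4 5 2 / 1 3 5 2 4 / 5 4 2 1 3 / 4 2 1 3 5 / 2 5 3 4 1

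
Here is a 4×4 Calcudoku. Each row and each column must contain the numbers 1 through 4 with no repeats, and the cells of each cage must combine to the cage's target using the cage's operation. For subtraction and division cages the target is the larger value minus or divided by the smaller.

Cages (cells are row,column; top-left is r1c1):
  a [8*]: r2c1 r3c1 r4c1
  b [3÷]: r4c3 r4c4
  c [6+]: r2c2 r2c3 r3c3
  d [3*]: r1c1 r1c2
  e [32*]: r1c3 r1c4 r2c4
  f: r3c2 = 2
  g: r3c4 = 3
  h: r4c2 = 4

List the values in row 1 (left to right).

3 1 4 2

Cage e needs product 32, so r1c3 = 4.
The 3 cells of cage e must have product 32; hence r1c4 = 2.
Cage e has product 32; hence r2c4 = 4.
F is a freebie; hence r3c2 = 2.
G is a freebie, which forces r3c4 = 3.
Cage h is a single given cell; hence r4c2 = 4.
3 is placed in column 4, so r4c4 = 1.
Cage a needs product 8; hence r2c1 = 1.
Cage c needs sum 6, which forces r2c2 = 3.
Cage c has sum 6, leaving r2c3 = 2.
Cage a needs product 8, which forces r3c1 = 4.
Row 3 already has 3; hence r3c3 = 1.
1 is placed in row 4, leaving r4c1 = 2.
1 is placed in row 4, leaving r4c3 = 3.
1 is placed in column 1, which forces r1c1 = 3.
3 is placed in column 2, leaving r1c2 = 1.
Filled in: 3 1 4 2 / 1 3 2 4 / 4 2 1 3 / 2 4 3 1.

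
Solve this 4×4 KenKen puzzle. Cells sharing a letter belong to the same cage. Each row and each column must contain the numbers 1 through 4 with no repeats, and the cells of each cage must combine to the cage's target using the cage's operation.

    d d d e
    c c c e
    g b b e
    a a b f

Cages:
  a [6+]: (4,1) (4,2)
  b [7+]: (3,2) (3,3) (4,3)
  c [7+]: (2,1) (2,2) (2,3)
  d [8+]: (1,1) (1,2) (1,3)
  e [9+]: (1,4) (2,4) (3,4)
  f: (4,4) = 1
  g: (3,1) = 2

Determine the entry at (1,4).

2

G is a freebie, so (3,1) = 2.
Column 1 now contains 2, so (4,1) = 4.
Row 4 already has 4, leaving (4,2) = 2.
F is a freebie, which forces (4,4) = 1.
4 is placed in column 1; hence (2,1) = 1.
The 3 cells of cage c must have sum 7; hence (2,2) = 4.
Cage c needs sum 7, which forces (2,3) = 2.
2 is placed in row 2; hence (2,4) = 3.
The 3 cells of cage b must have sum 7; hence (3,2) = 3.
Cage b has sum 7, which forces (3,3) = 1.
Column 4 already has 3, so (3,4) = 4.
Row 4 now contains 1, leaving (4,3) = 3.
1 is placed in column 1, leaving (1,1) = 3.
Column 2 now contains 3, which forces (1,2) = 1.
3 is placed in column 3, which forces (1,3) = 4.
4 is placed in column 4; hence (1,4) = 2.
Completed grid: 3 1 4 2 / 1 4 2 3 / 2 3 1 4 / 4 2 3 1.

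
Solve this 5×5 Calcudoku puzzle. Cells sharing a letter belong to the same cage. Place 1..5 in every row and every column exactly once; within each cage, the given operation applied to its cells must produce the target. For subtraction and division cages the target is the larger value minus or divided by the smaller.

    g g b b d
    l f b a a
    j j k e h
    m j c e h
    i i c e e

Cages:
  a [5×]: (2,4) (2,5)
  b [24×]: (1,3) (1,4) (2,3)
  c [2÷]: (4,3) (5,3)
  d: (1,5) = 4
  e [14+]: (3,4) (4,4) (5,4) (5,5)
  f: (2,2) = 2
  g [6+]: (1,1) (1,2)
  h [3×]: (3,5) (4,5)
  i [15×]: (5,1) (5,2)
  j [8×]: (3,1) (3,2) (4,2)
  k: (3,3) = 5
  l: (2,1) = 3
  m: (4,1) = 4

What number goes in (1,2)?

5

Cage d is given, which forces (1,5) = 4.
L is a freebie, so (2,1) = 3.
Cage f is given; hence (2,2) = 2.
Row 2 now contains 2; hence (2,3) = 4.
Cage k is a single given cell, leaving (3,3) = 5.
M is a freebie; hence (4,1) = 4.
4 is placed in row 4; hence (4,2) = 1.
Row 4 already has 1, which forces (4,3) = 2.
Row 4 already has 1, leaving (4,5) = 3.
Column 1 already has 3, which forces (5,1) = 5.
Row 5 now contains 5, so (5,2) = 3.
2 is placed in column 3; hence (5,3) = 1.
Row 5 now contains 5, so (5,5) = 2.
Cage g's pair has sum 6; hence (1,1) = 1.
Column 2 now contains 1; hence (1,2) = 5.
2 is placed in column 3; hence (1,3) = 3.
Cage b has product 24, which forces (1,4) = 2.
Cage j has product 8, so (3,1) = 2.
Column 2 now contains 1, leaving (3,2) = 4.
Cage e has sum 14, so (3,4) = 3.
Column 5 already has 3; hence (3,5) = 1.
Row 4 now contains 3, so (4,4) = 5.
2 is placed in row 5, so (5,4) = 4.
Column 4 already has 5, which forces (2,4) = 1.
Column 5 already has 1, so (2,5) = 5.
The full grid is 1 5 3 2 4 / 3 2 4 1 5 / 2 4 5 3 1 / 4 1 2 5 3 / 5 3 1 4 2.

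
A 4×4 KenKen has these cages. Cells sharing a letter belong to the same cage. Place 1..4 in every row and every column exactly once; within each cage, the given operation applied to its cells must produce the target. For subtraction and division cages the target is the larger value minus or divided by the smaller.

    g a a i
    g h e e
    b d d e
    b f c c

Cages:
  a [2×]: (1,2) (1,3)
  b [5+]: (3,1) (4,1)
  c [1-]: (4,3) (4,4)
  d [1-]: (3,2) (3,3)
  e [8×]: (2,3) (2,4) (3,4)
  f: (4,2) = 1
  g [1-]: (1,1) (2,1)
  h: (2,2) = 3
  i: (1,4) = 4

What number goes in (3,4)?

2

Cage i is a single given cell, which forces (1,4) = 4.
Cage h is given, so (2,2) = 3.
Cage f is given, so (4,2) = 1.
Column 2 already has 1, leaving (1,2) = 2.
Cage a needs two cells with product 2, which forces (1,3) = 1.
The 3 cells of cage e must have product 8, leaving (2,3) = 4.
Column 2 already has 2, which forces (3,2) = 4.
Column 3 already has 1, so (3,3) = 3.
Column 3 now contains 3, so (4,3) = 2.
Row 4 now contains 2; hence (4,4) = 3.
Row 1 already has 1, leaving (1,1) = 3.
Cage g's pair has difference 1, which forces (2,1) = 2.
Row 2 already has 2, leaving (2,4) = 1.
Cage b needs two cells with sum 5; hence (3,1) = 1.
1 is placed in column 4, leaving (3,4) = 2.
Row 4 already has 3, leaving (4,1) = 4.
Filled in: 3 2 1 4 / 2 3 4 1 / 1 4 3 2 / 4 1 2 3.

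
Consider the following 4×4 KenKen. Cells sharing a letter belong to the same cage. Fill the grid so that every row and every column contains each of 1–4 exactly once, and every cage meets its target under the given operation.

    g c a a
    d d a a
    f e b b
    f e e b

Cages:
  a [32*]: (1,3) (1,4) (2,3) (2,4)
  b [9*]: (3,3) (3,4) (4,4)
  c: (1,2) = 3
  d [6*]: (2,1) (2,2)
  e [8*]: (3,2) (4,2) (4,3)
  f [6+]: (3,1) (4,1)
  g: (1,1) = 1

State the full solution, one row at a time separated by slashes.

G is a freebie, leaving (1,1) = 1.
C is a freebie, leaving (1,2) = 3.
Column 2 now contains 3, leaving (2,2) = 2.
Cage b has product 9; hence (3,3) = 3.
The 3 cells of cage b must have product 9, which forces (3,4) = 1.
Cage b needs product 9, which forces (4,4) = 3.
Cage a has product 32, leaving (1,3) = 4.
Cage a needs product 32, leaving (1,4) = 2.
2 is placed in row 2, so (2,1) = 3.
Cage a has product 32, so (2,3) = 1.
Column 4 now contains 1, leaving (2,4) = 4.
Row 3 already has 1, leaving (3,2) = 4.
Cage e needs product 8; hence (4,2) = 1.
Cage e needs product 8, leaving (4,3) = 2.
Row 3 now contains 4, so (3,1) = 2.
2 is placed in row 4, which forces (4,1) = 4.

1 3 4 2 / 3 2 1 4 / 2 4 3 1 / 4 1 2 3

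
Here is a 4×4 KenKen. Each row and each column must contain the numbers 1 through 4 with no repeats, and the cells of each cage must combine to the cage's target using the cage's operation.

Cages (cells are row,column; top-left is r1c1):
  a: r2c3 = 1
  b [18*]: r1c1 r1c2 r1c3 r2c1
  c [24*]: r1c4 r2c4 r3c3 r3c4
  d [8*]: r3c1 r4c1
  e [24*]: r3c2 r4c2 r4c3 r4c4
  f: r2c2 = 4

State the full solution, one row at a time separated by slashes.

1 3 2 4 / 3 4 1 2 / 4 2 3 1 / 2 1 4 3

Cage b needs product 18, so r2c1 = 3.
F is a freebie; hence r2c2 = 4.
A is a freebie, leaving r2c3 = 1.
Row 2 now contains 1, leaving r2c4 = 2.
The only place for 4 in row 1 is r1c4.
The 4 cells of cage c must have product 24; hence r3c3 = 3.
Cage c needs product 24, which forces r3c4 = 1.
The 4 cells of cage e must have product 24, so r4c3 = 4.
Column 4 already has 1, which forces r4c4 = 3.
Cage b needs product 18, which forces r1c1 = 1.
The 4 cells of cage b must have product 18, so r1c2 = 3.
Column 3 now contains 3, so r1c3 = 2.
Cage d's pair has product 8, which forces r3c1 = 4.
1 is placed in row 3, leaving r3c2 = 2.
Row 4 now contains 4, which forces r4c1 = 2.
The 4 cells of cage e must have product 24, so r4c2 = 1.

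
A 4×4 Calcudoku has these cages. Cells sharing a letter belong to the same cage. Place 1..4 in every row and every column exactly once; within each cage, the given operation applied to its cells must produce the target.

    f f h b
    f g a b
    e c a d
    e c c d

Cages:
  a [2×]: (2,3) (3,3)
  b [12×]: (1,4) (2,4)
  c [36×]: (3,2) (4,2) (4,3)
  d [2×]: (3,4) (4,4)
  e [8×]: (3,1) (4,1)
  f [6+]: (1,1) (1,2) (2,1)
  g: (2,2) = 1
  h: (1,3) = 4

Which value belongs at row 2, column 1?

Cage h is given, so (1,3) = 4.
Row 1 now contains 4, leaving (1,4) = 3.
Cage g is a single given cell, which forces (2,2) = 1.
Row 2 already has 1, which forces (2,3) = 2.
Column 4 now contains 3, leaving (2,4) = 4.
Cage c needs product 36, leaving (3,2) = 3.
Column 3 now contains 2, which forces (3,3) = 1.
Row 3 now contains 1; hence (3,4) = 2.
Cage c needs product 36; hence (4,2) = 4.
Cage c needs product 36, so (4,3) = 3.
2 is placed in column 4; hence (4,4) = 1.
Cage f needs sum 6, so (1,1) = 1.
1 is placed in column 2, which forces (1,2) = 2.
Row 2 already has 2; hence (2,1) = 3.
Row 3 already has 2, so (3,1) = 4.
4 is placed in row 4, which forces (4,1) = 2.
Filled in: 1 2 4 3 / 3 1 2 4 / 4 3 1 2 / 2 4 3 1.

3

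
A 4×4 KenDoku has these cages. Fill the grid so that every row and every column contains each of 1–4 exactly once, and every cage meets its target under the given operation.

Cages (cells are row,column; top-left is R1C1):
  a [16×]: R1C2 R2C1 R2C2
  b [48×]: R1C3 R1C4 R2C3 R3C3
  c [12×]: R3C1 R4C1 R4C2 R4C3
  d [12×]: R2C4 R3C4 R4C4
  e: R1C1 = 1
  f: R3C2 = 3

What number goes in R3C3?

4

E is a freebie; hence R1C1 = 1.
1 is placed in column 1; hence R3C1 = 2.
F is a freebie, leaving R3C2 = 3.
Cage a needs product 16, which forces R1C2 = 4.
The 4 cells of cage b must have product 48, which forces R1C3 = 3.
4 is placed in row 1, leaving R1C4 = 2.
Column 1 already has 2, so R2C1 = 4.
Cage a needs product 16, which forces R2C2 = 1.
Row 2 now contains 1, leaving R2C3 = 2.
Row 2 now contains 1, leaving R2C4 = 3.
Cage c has product 12; hence R4C1 = 3.
Column 2 already has 1, which forces R4C2 = 2.
Column 3 now contains 2, which forces R4C3 = 1.
1 is placed in row 4; hence R4C4 = 4.
1 is placed in column 3; hence R3C3 = 4.
Column 4 already has 4, so R3C4 = 1.
The full grid is 1 4 3 2 / 4 1 2 3 / 2 3 4 1 / 3 2 1 4.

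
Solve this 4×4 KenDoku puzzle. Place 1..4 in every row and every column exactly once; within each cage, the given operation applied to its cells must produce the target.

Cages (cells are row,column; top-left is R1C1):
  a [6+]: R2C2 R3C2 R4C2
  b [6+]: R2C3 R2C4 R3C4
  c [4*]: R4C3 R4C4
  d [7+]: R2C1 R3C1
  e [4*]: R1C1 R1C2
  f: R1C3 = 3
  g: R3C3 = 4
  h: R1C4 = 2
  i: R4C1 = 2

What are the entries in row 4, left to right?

F is a freebie, which forces R1C3 = 3.
Cage h is given, so R1C4 = 2.
Cage g is a single given cell, which forces R3C3 = 4.
I is a freebie, which forces R4C1 = 2.
4 is placed in column 3, leaving R4C3 = 1.
Row 4 already has 1, leaving R4C4 = 4.
Cage d needs two cells with sum 7; hence R2C1 = 4.
Column 3 already has 1, leaving R2C3 = 2.
Row 3 already has 4, so R3C1 = 3.
3 is placed in row 3; hence R3C4 = 1.
Row 4 already has 1; hence R4C2 = 3.
4 is placed in column 1; hence R1C1 = 1.
The two cells of cage e must have product 4; hence R1C2 = 4.
Row 2 already has 2, leaving R2C2 = 1.
Column 4 now contains 1, so R2C4 = 3.
1 is placed in row 3, so R3C2 = 2.
Completed grid: 1 4 3 2 / 4 1 2 3 / 3 2 4 1 / 2 3 1 4.

2 3 1 4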